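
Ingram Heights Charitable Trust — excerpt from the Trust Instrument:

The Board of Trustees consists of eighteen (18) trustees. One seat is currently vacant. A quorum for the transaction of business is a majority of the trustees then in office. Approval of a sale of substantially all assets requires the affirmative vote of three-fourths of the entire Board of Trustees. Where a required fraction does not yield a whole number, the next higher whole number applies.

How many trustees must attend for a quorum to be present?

9

A majority of 17 is 9.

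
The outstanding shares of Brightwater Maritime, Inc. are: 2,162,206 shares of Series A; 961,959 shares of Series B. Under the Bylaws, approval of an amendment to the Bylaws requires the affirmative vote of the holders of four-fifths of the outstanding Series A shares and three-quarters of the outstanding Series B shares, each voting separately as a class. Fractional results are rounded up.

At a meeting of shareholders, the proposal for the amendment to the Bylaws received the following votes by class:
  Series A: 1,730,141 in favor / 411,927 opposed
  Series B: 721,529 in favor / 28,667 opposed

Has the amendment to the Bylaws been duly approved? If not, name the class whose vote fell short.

Approved — every class gave the required vote.

Series A: 4/5 of 2162206 = 1729764.80, rounded up to 1729765; 1,729,765 required, 1,730,141 in favor — approved.
Series B: 3/4 of 961959 = 721469.25, rounded up to 721470; 721,470 required, 721,529 in favor — approved.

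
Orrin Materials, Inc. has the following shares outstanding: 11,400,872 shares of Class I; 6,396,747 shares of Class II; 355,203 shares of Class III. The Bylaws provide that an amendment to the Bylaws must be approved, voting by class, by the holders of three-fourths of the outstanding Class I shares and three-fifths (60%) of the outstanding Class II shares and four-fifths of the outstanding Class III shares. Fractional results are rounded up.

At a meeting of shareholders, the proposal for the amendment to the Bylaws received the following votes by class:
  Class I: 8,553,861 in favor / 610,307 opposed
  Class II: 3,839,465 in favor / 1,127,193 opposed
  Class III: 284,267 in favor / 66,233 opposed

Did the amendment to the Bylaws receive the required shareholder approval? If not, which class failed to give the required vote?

Class I: 3/4 of 11400872 = 8550654; 8,550,654 required, 8,553,861 in favor — approved.
Class II: 3/5 of 6396747 = 3838048.20, rounded up to 3838049; 3,838,049 required, 3,839,465 in favor — approved.
Class III: 4/5 of 355203 = 284162.40, rounded up to 284163; 284,163 required, 284,267 in favor — approved.

Approved — every class gave the required vote.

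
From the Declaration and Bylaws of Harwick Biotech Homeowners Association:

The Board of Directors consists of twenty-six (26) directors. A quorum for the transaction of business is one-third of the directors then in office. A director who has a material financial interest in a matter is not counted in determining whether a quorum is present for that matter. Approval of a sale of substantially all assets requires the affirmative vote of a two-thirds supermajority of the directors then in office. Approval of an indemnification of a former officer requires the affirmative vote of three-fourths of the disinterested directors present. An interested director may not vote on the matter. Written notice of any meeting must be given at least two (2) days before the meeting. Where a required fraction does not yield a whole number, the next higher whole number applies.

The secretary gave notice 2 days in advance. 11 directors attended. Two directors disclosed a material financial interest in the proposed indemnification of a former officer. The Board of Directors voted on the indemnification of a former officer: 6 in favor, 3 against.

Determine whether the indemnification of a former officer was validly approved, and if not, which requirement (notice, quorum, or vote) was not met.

Notice: 2 days given; 2 required (2 ≥ 2). Satisfied.
Quorum: 11 present, but the 2 interested directors do not count, leaving 9. Quorum is 9. Satisfied.
Vote: the indemnification of a former officer requires three-fourths of the disinterested directors present (11 − 2 = 9). 3/4 of 9 = 6.75, rounded up to 7, so 7 affirmative votes are needed; 6 voted in favor. Not satisfied.

Invalid — vote requirement not satisfied.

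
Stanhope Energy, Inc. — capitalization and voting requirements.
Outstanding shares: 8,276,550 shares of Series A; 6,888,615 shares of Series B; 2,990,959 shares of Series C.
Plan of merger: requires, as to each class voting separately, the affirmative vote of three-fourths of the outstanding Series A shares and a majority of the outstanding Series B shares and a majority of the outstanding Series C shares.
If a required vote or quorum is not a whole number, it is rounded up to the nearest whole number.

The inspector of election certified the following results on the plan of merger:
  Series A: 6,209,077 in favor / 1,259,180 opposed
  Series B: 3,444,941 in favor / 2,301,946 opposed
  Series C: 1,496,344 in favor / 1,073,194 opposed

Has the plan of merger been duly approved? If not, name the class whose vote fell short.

Series A: 3/4 of 8276550 = 6207412.50, rounded up to 6207413; 6,207,413 required, 6,209,077 in favor — approved.
Series B: a majority of 6888615 is 3444308; 3,444,308 required, 3,444,941 in favor — approved.
Series C: a majority of 2990959 is 1495480; 1,495,480 required, 1,496,344 in favor — approved.

Approved — every class gave the required vote.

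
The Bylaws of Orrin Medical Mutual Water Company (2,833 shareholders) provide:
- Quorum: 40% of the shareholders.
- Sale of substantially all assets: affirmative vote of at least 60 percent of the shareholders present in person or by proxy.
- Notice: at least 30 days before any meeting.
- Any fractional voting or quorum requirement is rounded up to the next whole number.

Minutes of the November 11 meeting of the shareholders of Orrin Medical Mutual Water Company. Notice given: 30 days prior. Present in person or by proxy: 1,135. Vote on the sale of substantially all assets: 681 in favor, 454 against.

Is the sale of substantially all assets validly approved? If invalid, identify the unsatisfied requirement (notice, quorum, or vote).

Valid — all requirements satisfied.

Notice: 30 days given; 30 required. Satisfied.
Quorum: 40% of 2,833 = 1,133.20, rounded up to 1,134; 1,135 present. Satisfied.
Vote: requires three-fifths of those present (1,135); 3/5 of 1135 = 681, so 681 needed; 681 in favor. Satisfied.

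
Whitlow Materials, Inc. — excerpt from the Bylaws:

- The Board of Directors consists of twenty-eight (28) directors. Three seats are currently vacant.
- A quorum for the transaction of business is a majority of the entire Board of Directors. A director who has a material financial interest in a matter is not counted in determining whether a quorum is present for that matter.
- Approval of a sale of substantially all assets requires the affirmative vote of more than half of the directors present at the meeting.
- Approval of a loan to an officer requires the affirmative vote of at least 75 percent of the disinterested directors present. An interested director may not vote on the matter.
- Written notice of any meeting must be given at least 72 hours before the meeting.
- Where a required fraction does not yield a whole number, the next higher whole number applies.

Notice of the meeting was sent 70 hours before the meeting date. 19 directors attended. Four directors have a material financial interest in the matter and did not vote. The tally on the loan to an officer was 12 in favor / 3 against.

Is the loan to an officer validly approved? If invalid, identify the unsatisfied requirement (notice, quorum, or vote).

Notice: 70 hours given; 72 required (70 < 72). Not satisfied.
Quorum: 19 present, but the 4 interested directors do not count, leaving 15. Quorum is 15. Satisfied.
Vote: the loan to an officer requires three-fourths of the disinterested directors present (19 − 4 = 15). 3/4 of 15 = 11.25, rounded up to 12, so 12 affirmative votes are needed; 12 voted in favor. Satisfied.

Invalid — notice requirement not satisfied.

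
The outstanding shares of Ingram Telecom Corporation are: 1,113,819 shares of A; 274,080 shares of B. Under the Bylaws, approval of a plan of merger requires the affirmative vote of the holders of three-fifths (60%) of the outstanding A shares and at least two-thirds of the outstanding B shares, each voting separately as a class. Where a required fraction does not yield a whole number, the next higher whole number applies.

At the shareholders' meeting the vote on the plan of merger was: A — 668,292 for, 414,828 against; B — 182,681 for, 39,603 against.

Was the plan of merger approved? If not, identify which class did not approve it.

A: 3/5 of 1113819 = 668291.40, rounded up to 668292; 668,292 required, 668,292 in favor — approved.
B: 2/3 of 274080 = 182720; 182,720 required, 182,681 in favor — not approved.

Not approved — the B shares did not give the required vote.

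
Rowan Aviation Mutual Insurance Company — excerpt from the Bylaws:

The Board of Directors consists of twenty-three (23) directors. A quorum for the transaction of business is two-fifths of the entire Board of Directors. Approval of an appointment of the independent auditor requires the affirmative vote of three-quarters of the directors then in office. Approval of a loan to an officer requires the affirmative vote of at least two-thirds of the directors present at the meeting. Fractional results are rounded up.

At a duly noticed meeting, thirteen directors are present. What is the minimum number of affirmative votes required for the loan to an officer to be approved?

9

The loan to an officer requires two-thirds of the directors present (13).
2/3 of 13 = 8.67, rounded up to 9.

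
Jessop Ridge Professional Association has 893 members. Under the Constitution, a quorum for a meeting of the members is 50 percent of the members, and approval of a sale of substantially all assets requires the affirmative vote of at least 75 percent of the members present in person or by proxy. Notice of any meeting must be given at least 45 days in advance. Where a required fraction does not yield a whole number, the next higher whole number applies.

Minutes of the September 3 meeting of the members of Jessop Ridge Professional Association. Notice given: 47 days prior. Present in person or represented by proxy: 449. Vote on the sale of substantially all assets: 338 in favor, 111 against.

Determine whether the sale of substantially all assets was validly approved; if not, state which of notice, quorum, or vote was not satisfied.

Notice: 47 days given; 45 required. Satisfied.
Quorum: 50% of 893 = 446.50, rounded up to 447; 449 present. Satisfied.
Vote: requires three-fourths of those present (449); 3/4 of 449 = 336.75, rounded up to 337, so 337 needed; 338 in favor. Satisfied.

Valid — all requirements satisfied.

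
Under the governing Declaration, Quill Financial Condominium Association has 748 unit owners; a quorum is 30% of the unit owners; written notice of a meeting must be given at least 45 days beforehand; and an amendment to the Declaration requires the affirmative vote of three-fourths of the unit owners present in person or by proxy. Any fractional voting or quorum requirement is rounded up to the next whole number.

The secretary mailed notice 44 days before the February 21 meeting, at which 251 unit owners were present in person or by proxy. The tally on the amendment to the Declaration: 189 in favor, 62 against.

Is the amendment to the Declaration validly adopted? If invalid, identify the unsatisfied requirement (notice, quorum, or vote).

Invalid — notice requirement not satisfied.

Notice: 44 days given; 45 required. Not satisfied.
Quorum: 30% of 748 = 224.40, rounded up to 225; 251 present. Satisfied.
Vote: requires three-fourths of those present (251); 3/4 of 251 = 188.25, rounded up to 189, so 189 needed; 189 in favor. Satisfied.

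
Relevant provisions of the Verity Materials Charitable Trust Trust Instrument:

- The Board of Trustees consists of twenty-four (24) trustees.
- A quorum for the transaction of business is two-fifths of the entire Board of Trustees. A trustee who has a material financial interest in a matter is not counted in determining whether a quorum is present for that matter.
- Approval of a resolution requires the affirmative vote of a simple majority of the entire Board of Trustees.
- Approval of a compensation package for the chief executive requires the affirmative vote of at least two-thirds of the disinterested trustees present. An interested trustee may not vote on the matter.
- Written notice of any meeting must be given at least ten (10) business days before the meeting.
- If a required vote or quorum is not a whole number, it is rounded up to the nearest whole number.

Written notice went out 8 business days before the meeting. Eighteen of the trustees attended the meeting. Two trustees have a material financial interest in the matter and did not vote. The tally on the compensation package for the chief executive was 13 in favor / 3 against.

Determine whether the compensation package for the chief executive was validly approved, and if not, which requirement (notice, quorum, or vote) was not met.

Invalid — notice requirement not satisfied.

Notice: 8 business days given; 10 required (8 < 10). Not satisfied.
Quorum: 18 present, but the 2 interested trustees do not count, leaving 16. Quorum is 10. Satisfied.
Vote: the compensation package for the chief executive requires two-thirds of the disinterested trustees present (18 − 2 = 16). 2/3 of 16 = 10.67, rounded up to 11, so 11 affirmative votes are needed; 13 voted in favor. Satisfied.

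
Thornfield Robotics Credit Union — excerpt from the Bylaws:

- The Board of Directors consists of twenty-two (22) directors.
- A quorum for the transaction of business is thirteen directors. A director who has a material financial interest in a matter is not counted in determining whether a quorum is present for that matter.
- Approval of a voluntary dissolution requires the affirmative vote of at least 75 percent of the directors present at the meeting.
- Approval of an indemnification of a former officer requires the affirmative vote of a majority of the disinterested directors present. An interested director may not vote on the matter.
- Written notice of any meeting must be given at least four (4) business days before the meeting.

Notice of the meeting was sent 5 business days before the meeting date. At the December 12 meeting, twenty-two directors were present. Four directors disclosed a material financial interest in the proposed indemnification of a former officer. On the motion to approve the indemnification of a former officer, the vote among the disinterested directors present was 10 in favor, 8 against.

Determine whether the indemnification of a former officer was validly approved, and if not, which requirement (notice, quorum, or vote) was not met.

Notice: 5 business days given; 4 required (5 ≥ 4). Satisfied.
Quorum: 22 present, but the 4 interested directors do not count, leaving 18. Quorum is 13. Satisfied.
Vote: the indemnification of a former officer requires a majority of the disinterested directors present (22 − 4 = 18). A majority of 18 is 10, so 10 affirmative votes are needed; 10 voted in favor. Satisfied.

Valid — all requirements satisfied.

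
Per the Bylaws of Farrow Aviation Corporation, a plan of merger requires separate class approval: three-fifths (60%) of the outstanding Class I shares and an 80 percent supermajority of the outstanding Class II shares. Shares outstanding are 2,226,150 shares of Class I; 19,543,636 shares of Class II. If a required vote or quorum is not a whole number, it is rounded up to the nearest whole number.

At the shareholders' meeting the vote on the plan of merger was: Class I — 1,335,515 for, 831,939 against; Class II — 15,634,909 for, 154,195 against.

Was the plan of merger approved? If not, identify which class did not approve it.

Class I: 3/5 of 2226150 = 1335690; 1,335,690 required, 1,335,515 in favor — not approved.
Class II: 4/5 of 19543636 = 15634908.80, rounded up to 15634909; 15,634,909 required, 15,634,909 in favor — approved.

Not approved — the Class I shares did not give the required vote.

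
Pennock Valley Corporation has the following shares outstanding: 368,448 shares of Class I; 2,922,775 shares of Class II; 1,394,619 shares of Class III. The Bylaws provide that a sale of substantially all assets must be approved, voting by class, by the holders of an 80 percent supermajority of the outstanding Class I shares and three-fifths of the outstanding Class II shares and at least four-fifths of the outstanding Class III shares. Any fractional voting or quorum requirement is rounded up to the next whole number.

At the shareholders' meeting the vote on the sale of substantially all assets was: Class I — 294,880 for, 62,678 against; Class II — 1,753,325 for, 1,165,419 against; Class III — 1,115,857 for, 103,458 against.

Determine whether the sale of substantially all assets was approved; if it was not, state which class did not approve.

Not approved — the Class II shares did not give the required vote.

Class I: 4/5 of 368448 = 294758.40, rounded up to 294759; 294,759 required, 294,880 in favor — approved.
Class II: 3/5 of 2922775 = 1753665; 1,753,665 required, 1,753,325 in favor — not approved.
Class III: 4/5 of 1394619 = 1115695.20, rounded up to 1115696; 1,115,696 required, 1,115,857 in favor — approved.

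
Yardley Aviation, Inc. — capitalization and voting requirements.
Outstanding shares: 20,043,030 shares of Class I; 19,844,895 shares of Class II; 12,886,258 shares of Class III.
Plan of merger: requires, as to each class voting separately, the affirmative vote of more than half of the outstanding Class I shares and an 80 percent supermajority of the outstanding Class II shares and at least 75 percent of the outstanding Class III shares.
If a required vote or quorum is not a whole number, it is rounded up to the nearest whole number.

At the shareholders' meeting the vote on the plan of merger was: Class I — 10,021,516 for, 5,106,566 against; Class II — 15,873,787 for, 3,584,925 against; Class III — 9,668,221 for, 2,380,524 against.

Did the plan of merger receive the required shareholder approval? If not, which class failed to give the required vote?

Class I: a majority of 20043030 is 10021516; 10,021,516 required, 10,021,516 in favor — approved.
Class II: 4/5 of 19844895 = 15875916; 15,875,916 required, 15,873,787 in favor — not approved.
Class III: 3/4 of 12886258 = 9664693.50, rounded up to 9664694; 9,664,694 required, 9,668,221 in favor — approved.

Not approved — the Class II shares did not give the required vote.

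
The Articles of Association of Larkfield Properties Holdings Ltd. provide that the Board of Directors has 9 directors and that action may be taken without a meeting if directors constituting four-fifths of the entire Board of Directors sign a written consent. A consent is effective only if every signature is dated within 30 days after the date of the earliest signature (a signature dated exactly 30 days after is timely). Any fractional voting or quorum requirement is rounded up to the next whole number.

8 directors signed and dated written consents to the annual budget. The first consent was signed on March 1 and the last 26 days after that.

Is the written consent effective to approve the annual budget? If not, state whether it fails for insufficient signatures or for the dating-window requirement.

Signatures required: four-fifths of 9 — 4/5 of 9 = 7.20, rounded up to 8, so 8 needed; 8 signed. Sufficient.
Dating window: the latest signature is 26 days after the earliest; the limit is 30 days. Within the window.

Effective — both the signature and dating-window requirements are satisfied.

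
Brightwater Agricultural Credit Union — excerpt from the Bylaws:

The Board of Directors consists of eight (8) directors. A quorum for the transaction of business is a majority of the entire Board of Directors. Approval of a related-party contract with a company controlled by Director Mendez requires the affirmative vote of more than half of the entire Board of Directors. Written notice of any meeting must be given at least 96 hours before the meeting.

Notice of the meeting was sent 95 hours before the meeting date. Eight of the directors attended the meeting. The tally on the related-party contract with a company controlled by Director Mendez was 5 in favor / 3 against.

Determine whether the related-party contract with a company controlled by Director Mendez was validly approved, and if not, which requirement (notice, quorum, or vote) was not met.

Notice: 95 hours given; 96 required (95 < 96). Not satisfied.
Quorum: 8 present; quorum is 5. Satisfied.
Vote: the related-party contract with a company controlled by Director Mendez requires a majority of the entire Board of Directors (8). A majority of 8 is 5, so 5 affirmative votes are needed; 5 voted in favor. Satisfied.

Invalid — notice requirement not satisfied.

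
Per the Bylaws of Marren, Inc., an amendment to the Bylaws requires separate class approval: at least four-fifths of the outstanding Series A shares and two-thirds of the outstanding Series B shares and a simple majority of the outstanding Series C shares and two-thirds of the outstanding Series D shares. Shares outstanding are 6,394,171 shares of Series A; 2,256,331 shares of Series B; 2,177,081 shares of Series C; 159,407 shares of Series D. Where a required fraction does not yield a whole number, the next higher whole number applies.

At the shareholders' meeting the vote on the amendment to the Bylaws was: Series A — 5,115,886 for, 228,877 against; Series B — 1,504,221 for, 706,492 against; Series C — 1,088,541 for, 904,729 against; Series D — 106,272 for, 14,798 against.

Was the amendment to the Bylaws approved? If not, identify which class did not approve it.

Approved — every class gave the required vote.

Series A: 4/5 of 6394171 = 5115336.80, rounded up to 5115337; 5,115,337 required, 5,115,886 in favor — approved.
Series B: 2/3 of 2256331 = 1504220.67, rounded up to 1504221; 1,504,221 required, 1,504,221 in favor — approved.
Series C: a majority of 2177081 is 1088541; 1,088,541 required, 1,088,541 in favor — approved.
Series D: 2/3 of 159407 = 106271.33, rounded up to 106272; 106,272 required, 106,272 in favor — approved.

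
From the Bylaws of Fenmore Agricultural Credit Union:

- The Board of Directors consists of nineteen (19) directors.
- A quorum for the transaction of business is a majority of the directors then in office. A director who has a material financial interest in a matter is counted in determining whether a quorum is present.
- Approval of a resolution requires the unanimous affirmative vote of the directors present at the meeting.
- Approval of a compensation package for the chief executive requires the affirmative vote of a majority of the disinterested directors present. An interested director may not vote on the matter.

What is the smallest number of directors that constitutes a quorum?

10

A majority of 19 is 10.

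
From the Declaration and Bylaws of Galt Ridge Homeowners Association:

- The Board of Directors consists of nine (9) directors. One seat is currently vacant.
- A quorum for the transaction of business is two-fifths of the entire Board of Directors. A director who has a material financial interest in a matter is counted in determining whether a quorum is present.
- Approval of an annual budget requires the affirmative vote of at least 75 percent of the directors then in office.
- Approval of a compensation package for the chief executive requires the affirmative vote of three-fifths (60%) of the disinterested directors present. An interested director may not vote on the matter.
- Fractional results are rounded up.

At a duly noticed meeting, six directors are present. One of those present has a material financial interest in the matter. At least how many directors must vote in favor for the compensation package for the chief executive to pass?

3

The compensation package for the chief executive requires three-fifths of the disinterested directors present (6 − 1 = 5).
3/5 of 5 = 3.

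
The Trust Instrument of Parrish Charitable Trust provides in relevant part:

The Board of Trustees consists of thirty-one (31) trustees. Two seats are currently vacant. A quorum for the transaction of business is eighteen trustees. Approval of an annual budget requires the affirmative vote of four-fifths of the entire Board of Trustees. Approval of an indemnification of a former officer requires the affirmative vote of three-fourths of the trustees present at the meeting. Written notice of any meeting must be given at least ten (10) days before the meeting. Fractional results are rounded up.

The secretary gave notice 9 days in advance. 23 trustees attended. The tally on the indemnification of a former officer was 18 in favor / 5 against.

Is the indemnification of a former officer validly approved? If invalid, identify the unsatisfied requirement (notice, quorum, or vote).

Notice: 9 days given; 10 required (9 < 10). Not satisfied.
Quorum: 23 present; quorum is 18. Satisfied.
Vote: the indemnification of a former officer requires three-fourths of the trustees present (23). 3/4 of 23 = 17.25, rounded up to 18, so 18 affirmative votes are needed; 18 voted in favor. Satisfied.

Invalid — notice requirement not satisfied.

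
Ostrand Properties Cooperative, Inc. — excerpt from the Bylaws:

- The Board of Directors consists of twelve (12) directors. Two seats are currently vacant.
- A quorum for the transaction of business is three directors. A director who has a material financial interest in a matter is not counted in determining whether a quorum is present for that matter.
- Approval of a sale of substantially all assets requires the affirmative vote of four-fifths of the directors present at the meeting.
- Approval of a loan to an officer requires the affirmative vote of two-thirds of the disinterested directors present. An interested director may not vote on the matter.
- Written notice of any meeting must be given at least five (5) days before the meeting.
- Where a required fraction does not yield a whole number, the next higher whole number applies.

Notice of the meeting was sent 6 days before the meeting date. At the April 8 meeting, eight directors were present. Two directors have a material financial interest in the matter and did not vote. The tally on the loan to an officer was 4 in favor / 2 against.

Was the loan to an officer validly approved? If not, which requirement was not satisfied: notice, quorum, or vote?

Valid — all requirements satisfied.

Notice: 6 days given; 5 required (6 ≥ 5). Satisfied.
Quorum: 8 present, but the 2 interested directors do not count, leaving 6. Quorum is 3. Satisfied.
Vote: the loan to an officer requires two-thirds of the disinterested directors present (8 − 2 = 6). 2/3 of 6 = 4, so 4 affirmative votes are needed; 4 voted in favor. Satisfied.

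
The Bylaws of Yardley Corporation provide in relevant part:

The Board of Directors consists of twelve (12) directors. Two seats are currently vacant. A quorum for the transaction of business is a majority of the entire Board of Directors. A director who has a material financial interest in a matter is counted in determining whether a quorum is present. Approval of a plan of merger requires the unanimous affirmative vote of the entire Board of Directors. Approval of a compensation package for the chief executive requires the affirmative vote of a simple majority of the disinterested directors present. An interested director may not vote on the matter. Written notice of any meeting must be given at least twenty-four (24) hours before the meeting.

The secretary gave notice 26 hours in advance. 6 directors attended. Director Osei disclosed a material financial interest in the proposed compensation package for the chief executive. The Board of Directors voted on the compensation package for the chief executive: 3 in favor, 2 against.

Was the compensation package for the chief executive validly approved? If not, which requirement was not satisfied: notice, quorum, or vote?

Notice: 26 hours given; 24 required (26 ≥ 24). Satisfied.
Quorum: 6 present (interested directors count toward quorum); quorum is 7. Not satisfied.
Vote: the compensation package for the chief executive requires a majority of the disinterested directors present (6 − 1 = 5). A majority of 5 is 3, so 3 affirmative votes are needed; 3 voted in favor. Satisfied. (Moot — without a quorum no business can be validly transacted.)

Invalid — quorum requirement not satisfied.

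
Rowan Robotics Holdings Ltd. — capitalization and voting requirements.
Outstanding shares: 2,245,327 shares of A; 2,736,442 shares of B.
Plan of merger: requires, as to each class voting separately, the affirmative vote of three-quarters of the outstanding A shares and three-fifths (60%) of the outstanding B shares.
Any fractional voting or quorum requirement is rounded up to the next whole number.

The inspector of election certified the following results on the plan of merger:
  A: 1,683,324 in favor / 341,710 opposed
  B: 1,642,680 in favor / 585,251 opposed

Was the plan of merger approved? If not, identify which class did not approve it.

A: 3/4 of 2245327 = 1683995.25, rounded up to 1683996; 1,683,996 required, 1,683,324 in favor — not approved.
B: 3/5 of 2736442 = 1641865.20, rounded up to 1641866; 1,641,866 required, 1,642,680 in favor — approved.

Not approved — the A shares did not give the required vote.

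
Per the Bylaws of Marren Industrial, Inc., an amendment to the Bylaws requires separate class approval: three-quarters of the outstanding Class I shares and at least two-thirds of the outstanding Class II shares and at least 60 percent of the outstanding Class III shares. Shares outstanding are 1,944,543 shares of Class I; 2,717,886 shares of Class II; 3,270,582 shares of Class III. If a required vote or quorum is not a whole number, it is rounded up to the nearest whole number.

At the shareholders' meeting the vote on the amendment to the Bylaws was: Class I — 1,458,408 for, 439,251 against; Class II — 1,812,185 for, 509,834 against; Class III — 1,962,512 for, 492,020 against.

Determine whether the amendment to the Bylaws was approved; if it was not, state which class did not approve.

Approved — every class gave the required vote.

Class I: 3/4 of 1944543 = 1458407.25, rounded up to 1458408; 1,458,408 required, 1,458,408 in favor — approved.
Class II: 2/3 of 2717886 = 1811924; 1,811,924 required, 1,812,185 in favor — approved.
Class III: 3/5 of 3270582 = 1962349.20, rounded up to 1962350; 1,962,350 required, 1,962,512 in favor — approved.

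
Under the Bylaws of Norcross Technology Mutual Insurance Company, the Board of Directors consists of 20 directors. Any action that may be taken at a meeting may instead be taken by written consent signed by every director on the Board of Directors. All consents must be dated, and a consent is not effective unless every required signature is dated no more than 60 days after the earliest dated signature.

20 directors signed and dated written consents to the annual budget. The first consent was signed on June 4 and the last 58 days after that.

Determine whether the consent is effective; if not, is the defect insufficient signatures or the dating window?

Effective — both the signature and dating-window requirements are satisfied.

Signatures required: every one of 20 — unanimous means all 20, so 20 needed; 20 signed. Sufficient.
Dating window: the latest signature is 58 days after the earliest; the limit is 60 days. Within the window.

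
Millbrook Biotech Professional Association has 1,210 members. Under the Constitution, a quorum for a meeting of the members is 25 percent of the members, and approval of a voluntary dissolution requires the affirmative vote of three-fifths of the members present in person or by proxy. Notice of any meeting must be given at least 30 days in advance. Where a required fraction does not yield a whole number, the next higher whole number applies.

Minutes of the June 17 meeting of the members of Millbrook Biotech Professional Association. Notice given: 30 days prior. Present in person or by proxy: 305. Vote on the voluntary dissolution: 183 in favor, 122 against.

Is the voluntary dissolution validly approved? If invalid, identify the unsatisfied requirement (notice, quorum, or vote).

Notice: 30 days given; 30 required. Satisfied.
Quorum: 25% of 1,210 = 302.50, rounded up to 303; 305 present. Satisfied.
Vote: requires three-fifths of those present (305); 3/5 of 305 = 183, so 183 needed; 183 in favor. Satisfied.

Valid — all requirements satisfied.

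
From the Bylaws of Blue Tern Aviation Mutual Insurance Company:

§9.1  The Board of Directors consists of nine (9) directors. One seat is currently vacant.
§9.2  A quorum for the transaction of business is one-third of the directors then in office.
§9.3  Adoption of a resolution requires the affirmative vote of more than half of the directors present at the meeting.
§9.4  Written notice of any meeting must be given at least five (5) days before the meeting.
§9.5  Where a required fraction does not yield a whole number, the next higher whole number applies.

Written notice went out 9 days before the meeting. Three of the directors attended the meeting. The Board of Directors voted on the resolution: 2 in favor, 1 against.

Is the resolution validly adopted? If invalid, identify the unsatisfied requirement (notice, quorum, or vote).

Notice: 9 days given; 5 required (9 ≥ 5). Satisfied.
Quorum: 3 present; quorum is 3. Satisfied.
Vote: the resolution requires a majority of the directors present (3). A majority of 3 is 2, so 2 affirmative votes are needed; 2 voted in favor. Satisfied.

Valid — all requirements satisfied.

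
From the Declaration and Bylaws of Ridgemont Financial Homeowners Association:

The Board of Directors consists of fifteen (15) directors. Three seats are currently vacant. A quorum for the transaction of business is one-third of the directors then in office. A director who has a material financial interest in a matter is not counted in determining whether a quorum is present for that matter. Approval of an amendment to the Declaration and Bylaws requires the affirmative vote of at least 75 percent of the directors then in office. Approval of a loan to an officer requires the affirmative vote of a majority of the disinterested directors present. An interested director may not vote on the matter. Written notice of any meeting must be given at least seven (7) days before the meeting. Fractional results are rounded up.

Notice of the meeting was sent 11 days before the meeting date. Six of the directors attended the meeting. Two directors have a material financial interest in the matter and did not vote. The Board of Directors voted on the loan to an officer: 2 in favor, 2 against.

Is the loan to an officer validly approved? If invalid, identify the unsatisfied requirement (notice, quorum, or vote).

Invalid — vote requirement not satisfied.

Notice: 11 days given; 7 required (11 ≥ 7). Satisfied.
Quorum: 6 present, but the 2 interested directors do not count, leaving 4. Quorum is 4. Satisfied.
Vote: the loan to an officer requires a majority of the disinterested directors present (6 − 2 = 4). A majority of 4 is 3, so 3 affirmative votes are needed; 2 voted in favor. Not satisfied.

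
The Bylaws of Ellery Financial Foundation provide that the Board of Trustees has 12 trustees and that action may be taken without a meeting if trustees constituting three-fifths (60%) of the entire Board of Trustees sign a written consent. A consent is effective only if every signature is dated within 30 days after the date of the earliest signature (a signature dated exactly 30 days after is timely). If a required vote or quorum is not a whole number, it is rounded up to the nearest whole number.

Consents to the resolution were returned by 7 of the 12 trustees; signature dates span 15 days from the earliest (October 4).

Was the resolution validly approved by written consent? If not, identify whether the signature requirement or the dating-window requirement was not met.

Signatures required: three-fifths (60%) of 12 — 3/5 of 12 = 7.20, rounded up to 8, so 8 needed; 7 signed. Insufficient.
Dating window: the latest signature is 15 days after the earliest; the limit is 30 days. Within the window.

Not effective — insufficient signatures.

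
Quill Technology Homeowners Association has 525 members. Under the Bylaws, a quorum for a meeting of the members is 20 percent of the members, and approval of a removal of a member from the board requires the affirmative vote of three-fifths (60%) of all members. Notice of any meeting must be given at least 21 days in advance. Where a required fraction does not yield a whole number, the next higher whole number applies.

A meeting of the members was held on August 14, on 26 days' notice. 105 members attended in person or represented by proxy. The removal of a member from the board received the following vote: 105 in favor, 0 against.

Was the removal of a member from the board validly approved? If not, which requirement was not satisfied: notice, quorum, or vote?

Invalid — vote requirement not satisfied.

Notice: 26 days given; 21 required. Satisfied.
Quorum: 20% of 525 = 105; 105 present. Satisfied.
Vote: requires three-fifths of all members (525); 3/5 of 525 = 315, so 315 needed; 105 in favor. Not satisfied.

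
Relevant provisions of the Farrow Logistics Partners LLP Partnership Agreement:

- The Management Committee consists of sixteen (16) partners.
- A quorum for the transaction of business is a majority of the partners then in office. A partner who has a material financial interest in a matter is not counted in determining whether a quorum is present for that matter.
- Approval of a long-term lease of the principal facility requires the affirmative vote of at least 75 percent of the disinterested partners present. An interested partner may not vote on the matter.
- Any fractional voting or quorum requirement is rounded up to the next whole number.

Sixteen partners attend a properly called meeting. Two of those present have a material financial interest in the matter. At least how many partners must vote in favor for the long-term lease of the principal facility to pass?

11

The long-term lease of the principal facility requires three-fourths of the disinterested partners present (16 − 2 = 14).
3/4 of 14 = 10.50, rounded up to 11.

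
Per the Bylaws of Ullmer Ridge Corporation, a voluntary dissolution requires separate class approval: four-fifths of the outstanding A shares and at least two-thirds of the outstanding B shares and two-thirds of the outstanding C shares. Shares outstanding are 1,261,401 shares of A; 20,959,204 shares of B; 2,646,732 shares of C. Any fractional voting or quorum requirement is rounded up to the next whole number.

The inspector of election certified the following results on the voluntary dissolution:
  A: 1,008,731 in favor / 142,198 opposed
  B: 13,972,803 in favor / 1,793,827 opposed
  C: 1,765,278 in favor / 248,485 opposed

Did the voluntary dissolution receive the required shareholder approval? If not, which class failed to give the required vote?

A: 4/5 of 1261401 = 1009120.80, rounded up to 1009121; 1,009,121 required, 1,008,731 in favor — not approved.
B: 2/3 of 20959204 = 13972802.67, rounded up to 13972803; 13,972,803 required, 13,972,803 in favor — approved.
C: 2/3 of 2646732 = 1764488; 1,764,488 required, 1,765,278 in favor — approved.

Not approved — the A shares did not give the required vote.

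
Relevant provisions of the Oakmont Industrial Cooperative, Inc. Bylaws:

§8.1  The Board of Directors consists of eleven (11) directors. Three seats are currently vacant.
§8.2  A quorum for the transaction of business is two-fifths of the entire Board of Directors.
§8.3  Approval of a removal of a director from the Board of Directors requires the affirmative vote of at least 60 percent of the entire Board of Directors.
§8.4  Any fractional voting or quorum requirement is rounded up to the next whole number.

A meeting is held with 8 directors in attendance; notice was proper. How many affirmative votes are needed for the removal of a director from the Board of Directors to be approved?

7

The removal of a director from the Board of Directors requires three-fifths of the entire Board of Directors (11).
3/5 of 11 = 6.60, rounded up to 7.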